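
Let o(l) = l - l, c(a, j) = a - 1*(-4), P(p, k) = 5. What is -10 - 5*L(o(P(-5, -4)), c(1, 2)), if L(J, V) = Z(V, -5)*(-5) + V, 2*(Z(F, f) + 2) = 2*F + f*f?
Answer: 705/2 ≈ 352.50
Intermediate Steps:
Z(F, f) = -2 + F + f²/2 (Z(F, f) = -2 + (2*F + f*f)/2 = -2 + (2*F + f²)/2 = -2 + (f² + 2*F)/2 = -2 + (F + f²/2) = -2 + F + f²/2)
c(a, j) = 4 + a (c(a, j) = a + 4 = 4 + a)
o(l) = 0
L(J, V) = -105/2 - 4*V (L(J, V) = (-2 + V + (½)*(-5)²)*(-5) + V = (-2 + V + (½)*25)*(-5) + V = (-2 + V + 25/2)*(-5) + V = (21/2 + V)*(-5) + V = (-105/2 - 5*V) + V = -105/2 - 4*V)
-10 - 5*L(o(P(-5, -4)), c(1, 2)) = -10 - 5*(-105/2 - 4*(4 + 1)) = -10 - 5*(-105/2 - 4*5) = -10 - 5*(-105/2 - 20) = -10 - 5*(-145/2) = -10 + 725/2 = 705/2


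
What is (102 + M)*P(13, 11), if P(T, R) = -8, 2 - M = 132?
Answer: 224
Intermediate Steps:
M = -130 (M = 2 - 1*132 = 2 - 132 = -130)
(102 + M)*P(13, 11) = (102 - 130)*(-8) = -28*(-8) = 224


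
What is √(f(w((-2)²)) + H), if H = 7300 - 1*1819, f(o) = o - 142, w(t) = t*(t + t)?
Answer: √5371 ≈ 73.287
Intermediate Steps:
w(t) = 2*t² (w(t) = t*(2*t) = 2*t²)
f(o) = -142 + o
H = 5481 (H = 7300 - 1819 = 5481)
√(f(w((-2)²)) + H) = √((-142 + 2*((-2)²)²) + 5481) = √((-142 + 2*4²) + 5481) = √((-142 + 2*16) + 5481) = √((-142 + 32) + 5481) = √(-110 + 5481) = √5371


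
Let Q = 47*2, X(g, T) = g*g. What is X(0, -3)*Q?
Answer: 0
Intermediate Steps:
X(g, T) = g²
Q = 94
X(0, -3)*Q = 0²*94 = 0*94 = 0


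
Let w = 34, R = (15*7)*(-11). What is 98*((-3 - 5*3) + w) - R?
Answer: 2723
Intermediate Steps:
R = -1155 (R = 105*(-11) = -1155)
98*((-3 - 5*3) + w) - R = 98*((-3 - 5*3) + 34) - 1*(-1155) = 98*((-3 - 15) + 34) + 1155 = 98*(-18 + 34) + 1155 = 98*16 + 1155 = 1568 + 1155 = 2723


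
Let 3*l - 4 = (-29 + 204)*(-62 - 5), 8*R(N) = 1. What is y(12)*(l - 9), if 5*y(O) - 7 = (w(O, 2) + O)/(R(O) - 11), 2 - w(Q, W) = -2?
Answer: -1883596/435 ≈ -4330.1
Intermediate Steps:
w(Q, W) = 4 (w(Q, W) = 2 - 1*(-2) = 2 + 2 = 4)
R(N) = ⅛ (R(N) = (⅛)*1 = ⅛)
l = -3907 (l = 4/3 + ((-29 + 204)*(-62 - 5))/3 = 4/3 + (175*(-67))/3 = 4/3 + (⅓)*(-11725) = 4/3 - 11725/3 = -3907)
y(O) = 577/435 - 8*O/435 (y(O) = 7/5 + ((4 + O)/(⅛ - 11))/5 = 7/5 + ((4 + O)/(-87/8))/5 = 7/5 + ((4 + O)*(-8/87))/5 = 7/5 + (-32/87 - 8*O/87)/5 = 7/5 + (-32/435 - 8*O/435) = 577/435 - 8*O/435)
y(12)*(l - 9) = (577/435 - 8/435*12)*(-3907 - 9) = (577/435 - 32/145)*(-3916) = (481/435)*(-3916) = -1883596/435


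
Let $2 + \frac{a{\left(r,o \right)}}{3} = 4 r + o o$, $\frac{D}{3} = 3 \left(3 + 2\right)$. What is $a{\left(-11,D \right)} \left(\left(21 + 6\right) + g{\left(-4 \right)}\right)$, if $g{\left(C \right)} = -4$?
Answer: $136551$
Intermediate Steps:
$D = 45$ ($D = 3 \cdot 3 \left(3 + 2\right) = 3 \cdot 3 \cdot 5 = 3 \cdot 15 = 45$)
$a{\left(r,o \right)} = -6 + 3 o^{2} + 12 r$ ($a{\left(r,o \right)} = -6 + 3 \left(4 r + o o\right) = -6 + 3 \left(4 r + o^{2}\right) = -6 + 3 \left(o^{2} + 4 r\right) = -6 + \left(3 o^{2} + 12 r\right) = -6 + 3 o^{2} + 12 r$)
$a{\left(-11,D \right)} \left(\left(21 + 6\right) + g{\left(-4 \right)}\right) = \left(-6 + 3 \cdot 45^{2} + 12 \left(-11\right)\right) \left(\left(21 + 6\right) - 4\right) = \left(-6 + 3 \cdot 2025 - 132\right) \left(27 - 4\right) = \left(-6 + 6075 - 132\right) 23 = 5937 \cdot 23 = 136551$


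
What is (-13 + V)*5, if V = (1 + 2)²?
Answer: -20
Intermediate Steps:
V = 9 (V = 3² = 9)
(-13 + V)*5 = (-13 + 9)*5 = -4*5 = -20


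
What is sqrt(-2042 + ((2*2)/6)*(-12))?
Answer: 5*I*sqrt(82) ≈ 45.277*I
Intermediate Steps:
sqrt(-2042 + ((2*2)/6)*(-12)) = sqrt(-2042 + (4*(1/6))*(-12)) = sqrt(-2042 + (2/3)*(-12)) = sqrt(-2042 - 8) = sqrt(-2050) = 5*I*sqrt(82)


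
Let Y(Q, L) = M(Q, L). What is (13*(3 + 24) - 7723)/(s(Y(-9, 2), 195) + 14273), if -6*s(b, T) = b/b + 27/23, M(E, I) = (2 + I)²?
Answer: -127167/246203 ≈ -0.51651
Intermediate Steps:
Y(Q, L) = (2 + L)²
s(b, T) = -25/69 (s(b, T) = -(b/b + 27/23)/6 = -(1 + 27*(1/23))/6 = -(1 + 27/23)/6 = -⅙*50/23 = -25/69)
(13*(3 + 24) - 7723)/(s(Y(-9, 2), 195) + 14273) = (13*(3 + 24) - 7723)/(-25/69 + 14273) = (13*27 - 7723)/(984812/69) = (351 - 7723)*(69/984812) = -7372*69/984812 = -127167/246203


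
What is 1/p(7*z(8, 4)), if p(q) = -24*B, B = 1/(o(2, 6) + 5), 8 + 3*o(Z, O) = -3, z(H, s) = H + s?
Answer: -1/18 ≈ -0.055556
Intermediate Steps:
o(Z, O) = -11/3 (o(Z, O) = -8/3 + (⅓)*(-3) = -8/3 - 1 = -11/3)
B = ¾ (B = 1/(-11/3 + 5) = 1/(4/3) = ¾ ≈ 0.75000)
p(q) = -18 (p(q) = -24*¾ = -18)
1/p(7*z(8, 4)) = 1/(-18) = -1/18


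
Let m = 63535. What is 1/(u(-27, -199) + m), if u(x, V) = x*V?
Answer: 1/68908 ≈ 1.4512e-5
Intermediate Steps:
u(x, V) = V*x
1/(u(-27, -199) + m) = 1/(-199*(-27) + 63535) = 1/(5373 + 63535) = 1/68908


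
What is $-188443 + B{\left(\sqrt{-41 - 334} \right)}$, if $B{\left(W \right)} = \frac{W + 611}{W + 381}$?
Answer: $\frac{2 \left(- 471105 \sqrt{15} + 35898086 i\right)}{- 381 i + 5 \sqrt{15}} \approx -1.8844 \cdot 10^{5} - 0.030605 i$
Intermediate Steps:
$B{\left(W \right)} = \frac{611 + W}{381 + W}$
$-188443 + B{\left(\sqrt{-41 - 334} \right)} = -188443 + \frac{611 + \sqrt{-41 - 334}}{381 + \sqrt{-41 - 334}} = -188443 + \frac{611 + \sqrt{-375}}{381 + \sqrt{-375}} = -188443 + \frac{611 + 5 i \sqrt{15}}{381 + 5 i \sqrt{15}}$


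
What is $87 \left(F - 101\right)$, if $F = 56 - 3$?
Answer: $-4176$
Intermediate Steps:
$F = 53$
$87 \left(F - 101\right) = 87 \left(53 - 101\right) = 87 \left(-48\right) = -4176$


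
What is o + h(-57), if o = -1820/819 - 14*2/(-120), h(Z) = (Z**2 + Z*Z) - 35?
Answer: 581491/90 ≈ 6461.0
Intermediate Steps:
h(Z) = -35 + 2*Z**2 (h(Z) = (Z**2 + Z**2) - 35 = 2*Z**2 - 35 = -35 + 2*Z**2)
o = -179/90 (o = -1820*1/819 - 28*(-1/120) = -20/9 + 7/30 = -179/90 ≈ -1.9889)
o + h(-57) = -179/90 + (-35 + 2*(-57)**2) = -179/90 + (-35 + 2*3249) = -179/90 + (-35 + 6498) = -179/90 + 6463 = 581491/90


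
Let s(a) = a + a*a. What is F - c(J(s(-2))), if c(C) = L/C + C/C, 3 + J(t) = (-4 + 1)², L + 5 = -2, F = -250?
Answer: -1499/6 ≈ -249.83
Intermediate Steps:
s(a) = a + a²
L = -7 (L = -5 - 2 = -7)
J(t) = 6 (J(t) = -3 + (-4 + 1)² = -3 + (-3)² = -3 + 9 = 6)
c(C) = 1 - 7/C (c(C) = -7/C + C/C = -7/C + 1 = 1 - 7/C)
F - c(J(s(-2))) = -250 - (-7 + 6)/6 = -250 - (-1)/6 = -250 - 1*(-⅙) = -250 + ⅙ = -1499/6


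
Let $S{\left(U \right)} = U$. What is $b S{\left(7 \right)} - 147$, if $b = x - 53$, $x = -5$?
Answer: $-553$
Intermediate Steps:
$b = -58$ ($b = -5 - 53 = -58$)
$b S{\left(7 \right)} - 147 = \left(-58\right) 7 - 147 = -406 - 147 = -553$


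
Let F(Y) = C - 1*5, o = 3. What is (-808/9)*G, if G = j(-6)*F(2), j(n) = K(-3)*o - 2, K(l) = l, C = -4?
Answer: -8888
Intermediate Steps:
j(n) = -11 (j(n) = -3*3 - 2 = -9 - 2 = -11)
F(Y) = -9 (F(Y) = -4 - 1*5 = -4 - 5 = -9)
G = 99 (G = -11*(-9) = 99)
(-808/9)*G = -808/9*99 = -8888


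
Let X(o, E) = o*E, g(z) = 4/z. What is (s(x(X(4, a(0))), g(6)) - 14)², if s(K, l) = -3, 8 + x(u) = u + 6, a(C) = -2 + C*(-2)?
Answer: 289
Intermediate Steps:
a(C) = -2 - 2*C
X(o, E) = E*o
x(u) = -2 + u (x(u) = -8 + (u + 6) = -8 + (6 + u) = -2 + u)
(s(x(X(4, a(0))), g(6)) - 14)² = (-3 - 14)² = (-17)² = 289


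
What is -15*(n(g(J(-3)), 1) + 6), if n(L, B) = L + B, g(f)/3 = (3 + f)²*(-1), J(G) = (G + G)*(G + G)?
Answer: 68340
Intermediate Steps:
J(G) = 4*G² (J(G) = (2*G)*(2*G) = 4*G²)
g(f) = -3*(3 + f)² (g(f) = 3*((3 + f)²*(-1)) = 3*(-(3 + f)²) = -3*(3 + f)²)
n(L, B) = B + L
-15*(n(g(J(-3)), 1) + 6) = -15*((1 - 3*(3 + 4*(-3)²)²) + 6) = -15*((1 - 3*(3 + 4*9)²) + 6) = -15*((1 - 3*(3 + 36)²) + 6) = -15*((1 - 3*39²) + 6) = -15*((1 - 3*1521) + 6) = -15*((1 - 4563) + 6) = -15*(-4562 + 6) = -15*(-4556) = 68340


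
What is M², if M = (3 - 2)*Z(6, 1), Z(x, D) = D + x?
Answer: 49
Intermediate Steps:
M = 7 (M = (3 - 2)*(1 + 6) = 1*7 = 7)
M² = 7² = 49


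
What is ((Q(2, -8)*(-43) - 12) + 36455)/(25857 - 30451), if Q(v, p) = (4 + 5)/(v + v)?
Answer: -145385/18376 ≈ -7.9117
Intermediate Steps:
Q(v, p) = 9/(2*v) (Q(v, p) = 9/((2*v)) = 9*(1/(2*v)) = 9/(2*v))
((Q(2, -8)*(-43) - 12) + 36455)/(25857 - 30451) = ((((9/2)/2)*(-43) - 12) + 36455)/(25857 - 30451) = ((((9/2)*(½))*(-43) - 12) + 36455)/(-4594) = (((9/4)*(-43) - 12) + 36455)*(-1/4594) = ((-387/4 - 12) + 36455)*(-1/4594) = (-435/4 + 36455)*(-1/4594) = (145385/4)*(-1/4594) = -145385/18376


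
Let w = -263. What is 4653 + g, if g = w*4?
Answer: 3601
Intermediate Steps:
g = -1052 (g = -263*4 = -1052)
4653 + g = 4653 - 1052 = 3601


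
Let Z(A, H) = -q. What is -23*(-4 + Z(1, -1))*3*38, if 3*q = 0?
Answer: 10488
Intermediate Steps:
q = 0 (q = (⅓)*0 = 0)
Z(A, H) = 0 (Z(A, H) = -1*0 = 0)
-23*(-4 + Z(1, -1))*3*38 = -23*(-4 + 0)*3*38 = -(-92)*3*38 = -23*(-12)*38 = 276*38 = 10488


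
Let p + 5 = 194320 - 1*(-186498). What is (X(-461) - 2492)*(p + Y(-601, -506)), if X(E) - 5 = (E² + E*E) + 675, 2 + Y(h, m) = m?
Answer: 160956485150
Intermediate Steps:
Y(h, m) = -2 + m
X(E) = 680 + 2*E² (X(E) = 5 + ((E² + E*E) + 675) = 5 + ((E² + E²) + 675) = 5 + (2*E² + 675) = 5 + (675 + 2*E²) = 680 + 2*E²)
p = 380813 (p = -5 + (194320 - 1*(-186498)) = -5 + (194320 + 186498) = -5 + 380818 = 380813)
(X(-461) - 2492)*(p + Y(-601, -506)) = ((680 + 2*(-461)²) - 2492)*(380813 + (-2 - 506)) = ((680 + 2*212521) - 2492)*(380813 - 508) = ((680 + 425042) - 2492)*380305 = (425722 - 2492)*380305 = 423230*380305 = 160956485150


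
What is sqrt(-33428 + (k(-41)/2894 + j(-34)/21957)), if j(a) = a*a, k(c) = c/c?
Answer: I*sqrt(134974821661659515874)/63543558 ≈ 182.83*I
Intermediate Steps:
k(c) = 1
j(a) = a**2
sqrt(-33428 + (k(-41)/2894 + j(-34)/21957)) = sqrt(-33428 + (1/2894 + (-34)**2/21957)) = sqrt(-33428 + (1*(1/2894) + 1156*(1/21957))) = sqrt(-33428 + (1/2894 + 1156/21957)) = sqrt(-33428 + 3367421/63543558) = sqrt(-2124130689403/63543558) = I*sqrt(134974821661659515874)/63543558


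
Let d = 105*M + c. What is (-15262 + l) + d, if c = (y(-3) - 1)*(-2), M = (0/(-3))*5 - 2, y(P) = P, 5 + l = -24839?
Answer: -40308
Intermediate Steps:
l = -24844 (l = -5 - 24839 = -24844)
M = -2 (M = (0*(-1/3))*5 - 2 = 0*5 - 2 = 0 - 2 = -2)
c = 8 (c = (-3 - 1)*(-2) = -4*(-2) = 8)
d = -202 (d = 105*(-2) + 8 = -210 + 8 = -202)
(-15262 + l) + d = (-15262 - 24844) - 202 = -40106 - 202 = -40308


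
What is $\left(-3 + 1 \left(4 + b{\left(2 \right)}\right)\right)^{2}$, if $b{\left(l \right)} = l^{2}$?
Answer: $25$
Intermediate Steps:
$\left(-3 + 1 \left(4 + b{\left(2 \right)}\right)\right)^{2} = \left(-3 + 1 \left(4 + 2^{2}\right)\right)^{2} = \left(-3 + 1 \left(4 + 4\right)\right)^{2} = \left(-3 + 1 \cdot 8\right)^{2} = \left(-3 + 8\right)^{2} = 5^{2} = 25$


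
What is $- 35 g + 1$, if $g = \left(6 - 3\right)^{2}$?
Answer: $-314$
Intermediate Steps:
$g = 9$ ($g = 3^{2} = 9$)
$- 35 g + 1 = \left(-35\right) 9 + 1 = -315 + 1 = -314$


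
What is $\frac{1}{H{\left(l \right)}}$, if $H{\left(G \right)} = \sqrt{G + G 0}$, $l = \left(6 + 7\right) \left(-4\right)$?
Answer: $- \frac{i \sqrt{13}}{26} \approx - 0.13867 i$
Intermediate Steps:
$l = -52$ ($l = 13 \left(-4\right) = -52$)
$H{\left(G \right)} = \sqrt{G}$ ($H{\left(G \right)} = \sqrt{G + 0} = \sqrt{G}$)
$\frac{1}{H{\left(l \right)}} = \frac{1}{\sqrt{-52}} = \frac{1}{2 i \sqrt{13}} = - \frac{i \sqrt{13}}{26}$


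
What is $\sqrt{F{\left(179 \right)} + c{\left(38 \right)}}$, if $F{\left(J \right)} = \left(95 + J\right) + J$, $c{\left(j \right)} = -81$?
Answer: $2 \sqrt{93} \approx 19.287$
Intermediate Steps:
$F{\left(J \right)} = 95 + 2 J$
$\sqrt{F{\left(179 \right)} + c{\left(38 \right)}} = \sqrt{\left(95 + 2 \cdot 179\right) - 81} = \sqrt{\left(95 + 358\right) - 81} = \sqrt{453 - 81} = \sqrt{372} = 2 \sqrt{93}$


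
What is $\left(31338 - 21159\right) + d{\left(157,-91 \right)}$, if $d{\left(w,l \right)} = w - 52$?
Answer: $10284$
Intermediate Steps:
$d{\left(w,l \right)} = -52 + w$
$\left(31338 - 21159\right) + d{\left(157,-91 \right)} = \left(31338 - 21159\right) + \left(-52 + 157\right) = 10179 + 105 = 10284$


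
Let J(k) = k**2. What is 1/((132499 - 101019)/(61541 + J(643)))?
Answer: 47499/3148 ≈ 15.089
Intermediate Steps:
1/((132499 - 101019)/(61541 + J(643))) = 1/((132499 - 101019)/(61541 + 643**2)) = 1/(31480/(61541 + 413449)) = 1/(31480/474990) = 1/(31480*(1/474990)) = 1/(3148/47499) = 47499/3148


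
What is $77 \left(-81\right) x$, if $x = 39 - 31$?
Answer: $-49896$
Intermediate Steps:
$x = 8$
$77 \left(-81\right) x = 77 \left(-81\right) 8 = \left(-6237\right) 8 = -49896$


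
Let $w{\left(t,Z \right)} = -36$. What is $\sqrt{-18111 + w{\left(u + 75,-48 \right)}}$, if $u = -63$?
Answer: $i \sqrt{18147} \approx 134.71 i$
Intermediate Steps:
$\sqrt{-18111 + w{\left(u + 75,-48 \right)}} = \sqrt{-18111 - 36} = \sqrt{-18147} = i \sqrt{18147}$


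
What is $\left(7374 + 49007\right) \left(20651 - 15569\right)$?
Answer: $286528242$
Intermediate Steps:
$\left(7374 + 49007\right) \left(20651 - 15569\right) = 56381 \cdot 5082 = 286528242$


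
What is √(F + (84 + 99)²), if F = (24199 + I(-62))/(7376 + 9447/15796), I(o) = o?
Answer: √454727376618272851597/116520743 ≈ 183.01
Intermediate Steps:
F = 381268052/116520743 (F = (24199 - 62)/(7376 + 9447/15796) = 24137/(7376 + 9447*(1/15796)) = 24137/(7376 + 9447/15796) = 24137/(116520743/15796) = 24137*(15796/116520743) = 381268052/116520743 ≈ 3.2721)
√(F + (84 + 99)²) = √(381268052/116520743 + (84 + 99)²) = √(381268052/116520743 + 183²) = √(381268052/116520743 + 33489) = √(3902544430379/116520743) = √454727376618272851597/116520743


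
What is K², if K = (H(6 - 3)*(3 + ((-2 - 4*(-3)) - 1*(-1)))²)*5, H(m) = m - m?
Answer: 0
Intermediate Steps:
H(m) = 0
K = 0 (K = (0*(3 + ((-2 - 4*(-3)) - 1*(-1)))²)*5 = (0*(3 + ((-2 + 12) + 1))²)*5 = (0*(3 + (10 + 1))²)*5 = (0*(3 + 11)²)*5 = (0*14²)*5 = (0*196)*5 = 0*5 = 0)
K² = 0² = 0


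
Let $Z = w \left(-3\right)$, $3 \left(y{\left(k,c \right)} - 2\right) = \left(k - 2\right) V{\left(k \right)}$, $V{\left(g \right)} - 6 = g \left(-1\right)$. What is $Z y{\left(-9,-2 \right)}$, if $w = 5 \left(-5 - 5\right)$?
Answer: $-7950$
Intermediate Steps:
$V{\left(g \right)} = 6 - g$ ($V{\left(g \right)} = 6 + g \left(-1\right) = 6 - g$)
$w = -50$ ($w = 5 \left(-10\right) = -50$)
$y{\left(k,c \right)} = 2 + \frac{\left(-2 + k\right) \left(6 - k\right)}{3}$ ($y{\left(k,c \right)} = 2 + \frac{\left(k - 2\right) \left(6 - k\right)}{3} = 2 + \frac{\left(-2 + k\right) \left(6 - k\right)}{3}$)
$Z = 150$ ($Z = \left(-50\right) \left(-3\right) = 150$)
$Z y{\left(-9,-2 \right)} = 150 \left(-2 - \frac{\left(-9\right)^{2}}{3} + \frac{8}{3} \left(-9\right)\right) = 150 \left(-2 - 27 - 24\right) = 150 \left(-53\right) = -7950$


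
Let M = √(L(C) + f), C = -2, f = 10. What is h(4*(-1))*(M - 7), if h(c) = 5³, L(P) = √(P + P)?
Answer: -875 + 125*√(10 + 2*I) ≈ -477.76 + 39.334*I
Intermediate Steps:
L(P) = √2*√P (L(P) = √(2*P) = √2*√P)
M = √(10 + 2*I) (M = √(√2*√(-2) + 10) = √(√2*(I*√2) + 10) = √(2*I + 10) = √(10 + 2*I) ≈ 3.1779 + 0.31467*I)
h(c) = 125
h(4*(-1))*(M - 7) = 125*(√(10 + 2*I) - 7) = 125*(-7 + √(10 + 2*I)) = -875 + 125*√(10 + 2*I)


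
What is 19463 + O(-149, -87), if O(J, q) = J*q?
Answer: 32426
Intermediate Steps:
19463 + O(-149, -87) = 19463 - 149*(-87) = 19463 + 12963 = 32426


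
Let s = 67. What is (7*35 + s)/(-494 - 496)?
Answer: -52/165 ≈ -0.31515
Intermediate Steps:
(7*35 + s)/(-494 - 496) = (7*35 + 67)/(-494 - 496) = (245 + 67)/(-990) = 312*(-1/990) = -52/165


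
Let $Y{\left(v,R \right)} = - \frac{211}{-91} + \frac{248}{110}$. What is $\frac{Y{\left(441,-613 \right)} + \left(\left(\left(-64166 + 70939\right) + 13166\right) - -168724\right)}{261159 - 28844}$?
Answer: $\frac{944281204}{1162736575} \approx 0.81212$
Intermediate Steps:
$Y{\left(v,R \right)} = \frac{22889}{5005}$ ($Y{\left(v,R \right)} = \left(-211\right) \left(- \frac{1}{91}\right) + 248 \cdot \frac{1}{110} = \frac{211}{91} + \frac{124}{55} = \frac{22889}{5005}$)
$\frac{Y{\left(441,-613 \right)} + \left(\left(\left(-64166 + 70939\right) + 13166\right) - -168724\right)}{261159 - 28844} = \frac{\frac{22889}{5005} + \left(\left(\left(-64166 + 70939\right) + 13166\right) - -168724\right)}{261159 - 28844} = \frac{\frac{22889}{5005} + \left(\left(6773 + 13166\right) + 168724\right)}{232315} = \left(\frac{22889}{5005} + \left(19939 + 168724\right)\right) \frac{1}{232315} = \left(\frac{22889}{5005} + 188663\right) \frac{1}{232315} = \frac{944281204}{5005} \cdot \frac{1}{232315} = \frac{944281204}{1162736575}$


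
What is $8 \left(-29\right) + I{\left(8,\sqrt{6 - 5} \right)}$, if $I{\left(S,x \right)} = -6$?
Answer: $-238$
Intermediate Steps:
$8 \left(-29\right) + I{\left(8,\sqrt{6 - 5} \right)} = 8 \left(-29\right) - 6 = -232 - 6 = -238$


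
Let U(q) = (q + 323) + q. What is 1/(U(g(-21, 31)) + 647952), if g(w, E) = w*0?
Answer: 1/648275 ≈ 1.5426e-6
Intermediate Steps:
g(w, E) = 0
U(q) = 323 + 2*q (U(q) = (323 + q) + q = 323 + 2*q)
1/(U(g(-21, 31)) + 647952) = 1/((323 + 2*0) + 647952) = 1/((323 + 0) + 647952) = 1/(323 + 647952) = 1/648275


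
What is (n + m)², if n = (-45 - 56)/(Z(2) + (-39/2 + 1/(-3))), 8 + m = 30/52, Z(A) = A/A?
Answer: 36638809/8631844 ≈ 4.2446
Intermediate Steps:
Z(A) = 1
m = -193/26 (m = -8 + 30/52 = -8 + 30*(1/52) = -8 + 15/26 = -193/26 ≈ -7.4231)
n = 606/113 (n = (-45 - 56)/(1 + (-39/2 + 1/(-3))) = -101/(1 + (-39*½ + 1*(-⅓))) = -101/(1 + (-39/2 - ⅓)) = -101/(1 - 119/6) = -101/(-113/6) = -101*(-6/113) = 606/113 ≈ 5.3628)
(n + m)² = (606/113 - 193/26)² = (-6053/2938)² = 36638809/8631844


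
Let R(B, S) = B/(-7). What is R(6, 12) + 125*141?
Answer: 123369/7 ≈ 17624.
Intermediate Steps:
R(B, S) = -B/7 (R(B, S) = B*(-1/7) = -B/7)
R(6, 12) + 125*141 = -1/7*6 + 125*141 = -6/7 + 17625 = 123369/7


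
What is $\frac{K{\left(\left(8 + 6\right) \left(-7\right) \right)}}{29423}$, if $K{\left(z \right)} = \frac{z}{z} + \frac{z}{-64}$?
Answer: $\frac{81}{941536} \approx 8.603 \cdot 10^{-5}$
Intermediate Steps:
$K{\left(z \right)} = 1 - \frac{z}{64}$ ($K{\left(z \right)} = 1 + z \left(- \frac{1}{64}\right) = 1 - \frac{z}{64}$)
$\frac{K{\left(\left(8 + 6\right) \left(-7\right) \right)}}{29423} = \frac{1 - \frac{\left(8 + 6\right) \left(-7\right)}{64}}{29423} = \left(1 - \frac{14 \left(-7\right)}{64}\right) \frac{1}{29423} = \left(1 - - \frac{49}{32}\right) \frac{1}{29423} = \left(1 + \frac{49}{32}\right) \frac{1}{29423} = \frac{81}{32} \cdot \frac{1}{29423} = \frac{81}{941536}$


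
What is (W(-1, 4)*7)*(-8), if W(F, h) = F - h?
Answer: 280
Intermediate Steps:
(W(-1, 4)*7)*(-8) = ((-1 - 1*4)*7)*(-8) = ((-1 - 4)*7)*(-8) = -5*7*(-8) = -35*(-8) = 280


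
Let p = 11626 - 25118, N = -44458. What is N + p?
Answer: -57950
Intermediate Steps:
p = -13492
N + p = -44458 - 13492 = -57950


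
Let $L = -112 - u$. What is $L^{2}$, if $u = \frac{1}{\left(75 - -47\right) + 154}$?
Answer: $\frac{955613569}{76176} \approx 12545.0$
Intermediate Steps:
$u = \frac{1}{276}$ ($u = \frac{1}{\left(75 + 47\right) + 154} = \frac{1}{122 + 154} = \frac{1}{276} \approx 0.0036232$)
$L = - \frac{30913}{276}$ ($L = -112 - \frac{1}{276} = - \frac{30913}{276} \approx -112.0$)
$L^{2} = \left(- \frac{30913}{276}\right)^{2} = \frac{955613569}{76176}$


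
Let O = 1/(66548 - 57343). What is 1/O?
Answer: 9205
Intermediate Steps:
O = 1/9205 ≈ 0.00010864
1/O = 1/(1/9205) = 9205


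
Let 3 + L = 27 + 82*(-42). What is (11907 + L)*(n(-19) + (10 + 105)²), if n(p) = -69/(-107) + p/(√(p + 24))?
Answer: 12010327128/107 - 161253*√5/5 ≈ 1.1217e+8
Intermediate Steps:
L = -3420 (L = -3 + (27 + 82*(-42)) = -3 + (27 - 3444) = -3 - 3417 = -3420)
n(p) = 69/107 + p/√(24 + p) (n(p) = -69*(-1/107) + p/(√(24 + p)) = 69/107 + p/√(24 + p))
(11907 + L)*(n(-19) + (10 + 105)²) = (11907 - 3420)*((69/107 - 19/√(24 - 19)) + (10 + 105)²) = 8487*((69/107 - 19*√5/5) + 115²) = 8487*((69/107 - 19*√5/5) + 13225) = 8487*(1415144/107 - 19*√5/5) = 12010327128/107 - 161253*√5/5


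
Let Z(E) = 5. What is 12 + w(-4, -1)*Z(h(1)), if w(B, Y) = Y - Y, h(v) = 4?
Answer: 12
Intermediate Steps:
w(B, Y) = 0
12 + w(-4, -1)*Z(h(1)) = 12 + 0*5 = 12 + 0 = 12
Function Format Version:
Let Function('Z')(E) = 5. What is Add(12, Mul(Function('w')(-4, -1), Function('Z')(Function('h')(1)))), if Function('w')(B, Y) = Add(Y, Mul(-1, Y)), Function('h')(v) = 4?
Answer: 12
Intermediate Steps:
Function('w')(B, Y) = 0
Add(12, Mul(Function('w')(-4, -1), Function('Z')(Function('h')(1)))) = Add(12, Mul(0, 5)) = Add(12, 0) = 12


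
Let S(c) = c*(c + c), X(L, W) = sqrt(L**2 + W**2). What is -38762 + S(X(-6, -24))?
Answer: -37538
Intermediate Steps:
S(c) = 2*c**2 (S(c) = c*(2*c) = 2*c**2)
-38762 + S(X(-6, -24)) = -38762 + 2*(sqrt((-6)**2 + (-24)**2))**2 = -38762 + 2*(sqrt(36 + 576))**2 = -38762 + 2*(sqrt(612))**2 = -38762 + 2*(6*sqrt(17))**2 = -38762 + 2*612 = -38762 + 1224 = -37538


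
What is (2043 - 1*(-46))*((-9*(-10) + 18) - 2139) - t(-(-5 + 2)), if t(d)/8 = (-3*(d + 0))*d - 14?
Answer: -4242431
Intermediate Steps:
t(d) = -112 - 24*d² (t(d) = 8*((-3*(d + 0))*d - 14) = 8*((-3*d)*d - 14) = 8*(-3*d² - 14) = 8*(-14 - 3*d²) = -112 - 24*d²)
(2043 - 1*(-46))*((-9*(-10) + 18) - 2139) - t(-(-5 + 2)) = (2043 - 1*(-46))*((-9*(-10) + 18) - 2139) - (-112 - 24*(-5 + 2)²) = (2043 + 46)*((90 + 18) - 2139) - (-112 - 24*(-1*(-3))²) = 2089*(108 - 2139) - (-112 - 24*3²) = 2089*(-2031) - (-112 - 24*9) = -4242759 - (-112 - 216) = -4242759 - 1*(-328) = -4242759 + 328 = -4242431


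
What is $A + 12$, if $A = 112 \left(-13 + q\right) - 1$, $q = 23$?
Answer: $1131$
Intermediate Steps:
$A = 1119$ ($A = 112 \left(-13 + 23\right) - 1 = 112 \cdot 10 - 1 = 1120 - 1 = 1119$)
$A + 12 = 1119 + 12 = 1131$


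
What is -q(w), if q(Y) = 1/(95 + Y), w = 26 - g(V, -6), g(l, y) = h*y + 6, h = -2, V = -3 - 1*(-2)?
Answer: -1/103 ≈ -0.0097087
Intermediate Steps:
V = -1 (V = -3 + 2 = -1)
g(l, y) = 6 - 2*y (g(l, y) = -2*y + 6 = 6 - 2*y)
w = 8 (w = 26 - (6 - 2*(-6)) = 26 - (6 + 12) = 26 - 1*18 = 26 - 18 = 8)
-q(w) = -1/(95 + 8) = -1/103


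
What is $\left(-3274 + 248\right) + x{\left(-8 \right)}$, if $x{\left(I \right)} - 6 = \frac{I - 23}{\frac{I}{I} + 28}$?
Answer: $- \frac{87611}{29} \approx -3021.1$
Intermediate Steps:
$x{\left(I \right)} = \frac{151}{29} + \frac{I}{29}$ ($x{\left(I \right)} = 6 + \frac{I - 23}{\frac{I}{I} + 28} = 6 + \frac{-23 + I}{1 + 28} = 6 + \frac{-23 + I}{29} = 6 + \left(-23 + I\right) \frac{1}{29} = 6 + \left(- \frac{23}{29} + \frac{I}{29}\right) = \frac{151}{29} + \frac{I}{29}$)
$\left(-3274 + 248\right) + x{\left(-8 \right)} = \left(-3274 + 248\right) + \left(\frac{151}{29} + \frac{1}{29} \left(-8\right)\right) = -3026 + \left(\frac{151}{29} - \frac{8}{29}\right) = -3026 + \frac{143}{29} = - \frac{87611}{29}$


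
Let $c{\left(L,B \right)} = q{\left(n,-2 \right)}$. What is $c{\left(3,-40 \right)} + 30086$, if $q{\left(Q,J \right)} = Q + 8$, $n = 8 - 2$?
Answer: $30100$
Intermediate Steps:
$n = 6$ ($n = 8 - 2 = 6$)
$q{\left(Q,J \right)} = 8 + Q$
$c{\left(L,B \right)} = 14$ ($c{\left(L,B \right)} = 8 + 6 = 14$)
$c{\left(3,-40 \right)} + 30086 = 14 + 30086 = 30100$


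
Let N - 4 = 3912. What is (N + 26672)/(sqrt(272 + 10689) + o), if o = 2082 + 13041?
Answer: 115645581/57173542 - 7647*sqrt(10961)/57173542 ≈ 2.0087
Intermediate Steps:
N = 3916 (N = 4 + 3912 = 3916)
o = 15123
(N + 26672)/(sqrt(272 + 10689) + o) = (3916 + 26672)/(sqrt(272 + 10689) + 15123) = 30588/(sqrt(10961) + 15123) = 30588/(15123 + sqrt(10961))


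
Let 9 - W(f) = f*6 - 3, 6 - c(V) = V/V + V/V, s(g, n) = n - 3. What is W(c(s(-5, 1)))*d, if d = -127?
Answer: 1524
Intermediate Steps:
s(g, n) = -3 + n
c(V) = 4 (c(V) = 6 - (V/V + V/V) = 6 - (1 + 1) = 6 - 1*2 = 6 - 2 = 4)
W(f) = 12 - 6*f (W(f) = 9 - (f*6 - 3) = 9 - (6*f - 3) = 9 - (-3 + 6*f) = 9 + (3 - 6*f) = 12 - 6*f)
W(c(s(-5, 1)))*d = (12 - 6*4)*(-127) = (12 - 24)*(-127) = -12*(-127) = 1524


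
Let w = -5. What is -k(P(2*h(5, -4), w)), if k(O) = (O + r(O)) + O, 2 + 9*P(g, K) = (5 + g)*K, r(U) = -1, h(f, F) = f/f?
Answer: 83/9 ≈ 9.2222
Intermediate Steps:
h(f, F) = 1
P(g, K) = -2/9 + K*(5 + g)/9 (P(g, K) = -2/9 + ((5 + g)*K)/9 = -2/9 + (K*(5 + g))/9 = -2/9 + K*(5 + g)/9)
k(O) = -1 + 2*O (k(O) = (O - 1) + O = (-1 + O) + O = -1 + 2*O)
-k(P(2*h(5, -4), w)) = -(-1 + 2*(-2/9 + (5/9)*(-5) + (1/9)*(-5)*(2*1))) = -(-1 + 2*(-2/9 - 25/9 + (1/9)*(-5)*2)) = -(-1 + 2*(-2/9 - 25/9 - 10/9)) = -(-1 + 2*(-37/9)) = -(-1 - 74/9) = -1*(-83/9) = 83/9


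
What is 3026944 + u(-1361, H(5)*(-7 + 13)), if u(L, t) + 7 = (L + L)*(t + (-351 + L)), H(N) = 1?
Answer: 7670669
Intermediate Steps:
u(L, t) = -7 + 2*L*(-351 + L + t) (u(L, t) = -7 + (L + L)*(t + (-351 + L)) = -7 + (2*L)*(-351 + L + t) = -7 + 2*L*(-351 + L + t))
3026944 + u(-1361, H(5)*(-7 + 13)) = 3026944 + (-7 - 702*(-1361) + 2*(-1361)² + 2*(-1361)*(1*(-7 + 13))) = 3026944 + (-7 + 955422 + 2*1852321 + 2*(-1361)*(1*6)) = 3026944 + (-7 + 955422 + 3704642 + 2*(-1361)*6) = 3026944 + (-7 + 955422 + 3704642 - 16332) = 3026944 + 4643725 = 7670669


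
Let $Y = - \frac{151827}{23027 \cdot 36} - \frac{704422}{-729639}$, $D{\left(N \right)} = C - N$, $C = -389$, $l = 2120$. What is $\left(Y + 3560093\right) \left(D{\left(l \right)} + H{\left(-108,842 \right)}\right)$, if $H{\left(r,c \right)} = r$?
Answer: $- \frac{626138708292048495575}{67205589012} \approx -9.3168 \cdot 10^{9}$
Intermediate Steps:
$D{\left(N \right)} = -389 - N$
$Y = \frac{52574134859}{67205589012}$ ($Y = - \frac{151827}{828972} - - \frac{704422}{729639} = \left(-151827\right) \frac{1}{828972} + \frac{704422}{729639} = - \frac{50609}{276324} + \frac{704422}{729639} = \frac{52574134859}{67205589012} \approx 0.78229$)
$\left(Y + 3560093\right) \left(D{\left(l \right)} + H{\left(-108,842 \right)}\right) = \left(\frac{52574134859}{67205589012} + 3560093\right) \left(\left(-389 - 2120\right) - 108\right) = \frac{239258199576632975 \left(\left(-389 - 2120\right) - 108\right)}{67205589012} = \frac{239258199576632975 \left(-2509 - 108\right)}{67205589012} = \frac{239258199576632975}{67205589012} \left(-2617\right) = - \frac{626138708292048495575}{67205589012}$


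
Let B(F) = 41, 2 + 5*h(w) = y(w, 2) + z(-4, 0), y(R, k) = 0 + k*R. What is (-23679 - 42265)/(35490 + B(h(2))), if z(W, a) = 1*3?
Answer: -65944/35531 ≈ -1.8560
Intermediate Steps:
y(R, k) = R*k (y(R, k) = 0 + R*k = R*k)
z(W, a) = 3
h(w) = ⅕ + 2*w/5 (h(w) = -⅖ + (w*2 + 3)/5 = -⅖ + (2*w + 3)/5 = -⅖ + (3 + 2*w)/5 = -⅖ + (⅗ + 2*w/5) = ⅕ + 2*w/5)
(-23679 - 42265)/(35490 + B(h(2))) = (-23679 - 42265)/(35490 + 41) = -65944/35531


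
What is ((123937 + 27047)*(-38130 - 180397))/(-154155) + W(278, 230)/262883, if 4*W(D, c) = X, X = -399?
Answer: 11564777155440777/54032971820 ≈ 2.1403e+5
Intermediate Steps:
W(D, c) = -399/4 (W(D, c) = (1/4)*(-399) = -399/4)
((123937 + 27047)*(-38130 - 180397))/(-154155) + W(278, 230)/262883 = ((123937 + 27047)*(-38130 - 180397))/(-154155) - 399/4/262883 = (150984*(-218527))*(-1/154155) - 399/4*1/262883 = -32994080568*(-1/154155) - 399/1051532 = 10998026856/51385 - 399/1051532 = 11564777155440777/54032971820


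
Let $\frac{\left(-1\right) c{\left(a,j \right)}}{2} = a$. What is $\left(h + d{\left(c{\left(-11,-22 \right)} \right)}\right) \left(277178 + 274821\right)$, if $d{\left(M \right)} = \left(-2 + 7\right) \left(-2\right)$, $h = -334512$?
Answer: $-184655809478$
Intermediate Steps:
$c{\left(a,j \right)} = - 2 a$
$d{\left(M \right)} = -10$ ($d{\left(M \right)} = 5 \left(-2\right) = -10$)
$\left(h + d{\left(c{\left(-11,-22 \right)} \right)}\right) \left(277178 + 274821\right) = \left(-334512 - 10\right) \left(277178 + 274821\right) = \left(-334522\right) 551999 = -184655809478$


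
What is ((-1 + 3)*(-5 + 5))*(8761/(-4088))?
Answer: 0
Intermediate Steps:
((-1 + 3)*(-5 + 5))*(8761/(-4088)) = (2*0)*(8761*(-1/4088)) = 0*(-8761/4088) = 0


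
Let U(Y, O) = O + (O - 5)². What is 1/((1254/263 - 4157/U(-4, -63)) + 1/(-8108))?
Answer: 9725894644/37508054381 ≈ 0.25930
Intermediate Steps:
U(Y, O) = O + (-5 + O)²
1/((1254/263 - 4157/U(-4, -63)) + 1/(-8108)) = 1/((1254/263 - 4157/(-63 + (-5 - 63)²)) + 1/(-8108)) = 1/((1254*(1/263) - 4157/(-63 + (-68)²)) - 1/8108) = 1/((1254/263 - 4157/(-63 + 4624)) - 1/8108) = 1/((1254/263 - 4157/4561) - 1/8108) = 1/(4626203/1199543 - 1/8108) = 1/(37508054381/9725894644) = 9725894644/37508054381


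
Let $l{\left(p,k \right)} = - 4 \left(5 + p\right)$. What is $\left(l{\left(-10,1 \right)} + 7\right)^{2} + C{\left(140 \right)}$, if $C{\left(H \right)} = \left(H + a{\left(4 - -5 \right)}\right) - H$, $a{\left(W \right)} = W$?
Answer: $738$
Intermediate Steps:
$l{\left(p,k \right)} = -20 - 4 p$
$C{\left(H \right)} = 9$ ($C{\left(H \right)} = \left(H + \left(4 - -5\right)\right) - H = \left(H + \left(4 + 5\right)\right) - H = \left(H + 9\right) - H = \left(9 + H\right) - H = 9$)
$\left(l{\left(-10,1 \right)} + 7\right)^{2} + C{\left(140 \right)} = \left(\left(-20 - -40\right) + 7\right)^{2} + 9 = \left(\left(-20 + 40\right) + 7\right)^{2} + 9 = \left(20 + 7\right)^{2} + 9 = 27^{2} + 9 = 729 + 9 = 738$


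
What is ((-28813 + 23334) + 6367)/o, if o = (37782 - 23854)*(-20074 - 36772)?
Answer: -111/98968886 ≈ -1.1216e-6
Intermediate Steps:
o = -791751088 (o = 13928*(-56846) = -791751088)
((-28813 + 23334) + 6367)/o = ((-28813 + 23334) + 6367)/(-791751088) = (-5479 + 6367)*(-1/791751088) = 888*(-1/791751088) = -111/98968886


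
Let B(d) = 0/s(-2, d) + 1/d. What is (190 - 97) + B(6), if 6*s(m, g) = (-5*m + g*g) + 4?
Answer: 559/6 ≈ 93.167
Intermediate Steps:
s(m, g) = ⅔ - 5*m/6 + g²/6 (s(m, g) = ((-5*m + g*g) + 4)/6 = ((-5*m + g²) + 4)/6 = ((g² - 5*m) + 4)/6 = (4 + g² - 5*m)/6 = ⅔ - 5*m/6 + g²/6)
B(d) = 1/d (B(d) = 0/(⅔ - ⅚*(-2) + d²/6) + 1/d = 0/(⅔ + 5/3 + d²/6) + 1/d = 0/(7/3 + d²/6) + 1/d = 0 + 1/d = 1/d)
(190 - 97) + B(6) = (190 - 97) + 1/6 = 93 + ⅙ = 559/6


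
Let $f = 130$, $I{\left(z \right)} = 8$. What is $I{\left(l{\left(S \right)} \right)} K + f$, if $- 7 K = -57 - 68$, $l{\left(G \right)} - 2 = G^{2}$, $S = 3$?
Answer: $\frac{1910}{7} \approx 272.86$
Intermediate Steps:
$l{\left(G \right)} = 2 + G^{2}$
$K = \frac{125}{7}$ ($K = - \frac{-57 - 68}{7} = \left(- \frac{1}{7}\right) \left(-125\right) = \frac{125}{7} \approx 17.857$)
$I{\left(l{\left(S \right)} \right)} K + f = 8 \cdot \frac{125}{7} + 130 = \frac{1000}{7} + 130 = \frac{1910}{7}$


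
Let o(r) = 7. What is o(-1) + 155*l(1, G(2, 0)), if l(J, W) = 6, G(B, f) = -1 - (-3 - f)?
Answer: 937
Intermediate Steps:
G(B, f) = 2 + f (G(B, f) = -1 + (3 + f) = 2 + f)
o(-1) + 155*l(1, G(2, 0)) = 7 + 155*6 = 7 + 930 = 937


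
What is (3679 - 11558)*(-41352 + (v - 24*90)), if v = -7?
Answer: 342886201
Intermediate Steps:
(3679 - 11558)*(-41352 + (v - 24*90)) = (3679 - 11558)*(-41352 + (-7 - 24*90)) = -7879*(-41352 + (-7 - 2160)) = -7879*(-41352 - 2167) = -7879*(-43519) = 342886201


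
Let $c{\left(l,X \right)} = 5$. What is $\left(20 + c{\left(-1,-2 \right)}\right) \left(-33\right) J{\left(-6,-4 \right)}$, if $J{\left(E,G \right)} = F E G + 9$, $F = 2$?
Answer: $-47025$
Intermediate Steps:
$J{\left(E,G \right)} = 9 + 2 E G$ ($J{\left(E,G \right)} = 2 E G + 9 = 9 + 2 E G$)
$\left(20 + c{\left(-1,-2 \right)}\right) \left(-33\right) J{\left(-6,-4 \right)} = \left(20 + 5\right) \left(-33\right) \left(9 + 2 \left(-6\right) \left(-4\right)\right) = 25 \left(-33\right) \left(9 + 48\right) = \left(-825\right) 57 = -47025$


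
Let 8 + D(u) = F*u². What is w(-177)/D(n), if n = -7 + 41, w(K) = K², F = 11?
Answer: 3481/1412 ≈ 2.4653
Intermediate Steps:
n = 34
D(u) = -8 + 11*u²
w(-177)/D(n) = (-177)²/(-8 + 11*34²) = 31329/(-8 + 11*1156) = 31329/(-8 + 12716) = 31329/12708 = 31329*(1/12708) = 3481/1412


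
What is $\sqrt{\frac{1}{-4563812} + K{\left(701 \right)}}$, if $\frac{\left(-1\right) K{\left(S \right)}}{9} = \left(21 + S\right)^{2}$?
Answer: $\frac{i \sqrt{24429377756210833769}}{2281906} \approx 2166.0 i$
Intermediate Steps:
$K{\left(S \right)} = - 9 \left(21 + S\right)^{2}$
$\sqrt{\frac{1}{-4563812} + K{\left(701 \right)}} = \sqrt{\frac{1}{-4563812} - 9 \left(21 + 701\right)^{2}} = \sqrt{- \frac{1}{4563812} - 9 \cdot 722^{2}} = \sqrt{- \frac{1}{4563812} - 4691556} = \sqrt{- \frac{21411379571473}{4563812}} = \frac{i \sqrt{24429377756210833769}}{2281906}$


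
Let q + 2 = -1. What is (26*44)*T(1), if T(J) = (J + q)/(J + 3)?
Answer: -572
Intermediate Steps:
q = -3 (q = -2 - 1 = -3)
T(J) = (-3 + J)/(3 + J) (T(J) = (J - 3)/(J + 3) = (-3 + J)/(3 + J))
(26*44)*T(1) = (26*44)*((-3 + 1)/(3 + 1)) = 1144*(-2/4) = 1144*((¼)*(-2)) = 1144*(-½) = -572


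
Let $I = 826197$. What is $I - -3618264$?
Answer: $4444461$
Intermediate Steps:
$I - -3618264 = 826197 - -3618264 = 826197 + 3618264 = 4444461$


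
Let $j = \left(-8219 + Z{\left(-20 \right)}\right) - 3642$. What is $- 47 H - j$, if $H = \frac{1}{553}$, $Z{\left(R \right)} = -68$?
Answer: $\frac{6596690}{553} \approx 11929.0$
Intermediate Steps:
$H = \frac{1}{553} \approx 0.0018083$
$j = -11929$ ($j = \left(-8219 - 68\right) - 3642 = -8287 - 3642 = -11929$)
$- 47 H - j = \left(-47\right) \frac{1}{553} - -11929 = - \frac{47}{553} + 11929 = \frac{6596690}{553}$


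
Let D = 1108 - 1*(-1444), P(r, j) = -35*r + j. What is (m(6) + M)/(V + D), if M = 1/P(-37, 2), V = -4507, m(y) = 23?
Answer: -29832/2535635 ≈ -0.011765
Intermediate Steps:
P(r, j) = j - 35*r
D = 2552 (D = 1108 + 1444 = 2552)
M = 1/1297 (M = 1/(2 - 35*(-37)) = 1/(2 + 1295) = 1/1297 ≈ 0.00077101)
(m(6) + M)/(V + D) = (23 + 1/1297)/(-4507 + 2552) = (29832/1297)/(-1955) = (29832/1297)*(-1/1955) = -29832/2535635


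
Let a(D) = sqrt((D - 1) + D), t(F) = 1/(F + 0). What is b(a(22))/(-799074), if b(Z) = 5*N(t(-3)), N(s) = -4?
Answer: 10/399537 ≈ 2.5029e-5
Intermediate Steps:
t(F) = 1/F
a(D) = sqrt(-1 + 2*D) (a(D) = sqrt((-1 + D) + D) = sqrt(-1 + 2*D))
b(Z) = -20 (b(Z) = 5*(-4) = -20)
b(a(22))/(-799074) = -20/(-799074) = -20*(-1/799074) = 10/399537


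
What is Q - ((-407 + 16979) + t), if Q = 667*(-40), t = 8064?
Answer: -51316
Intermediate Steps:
Q = -26680
Q - ((-407 + 16979) + t) = -26680 - ((-407 + 16979) + 8064) = -26680 - (16572 + 8064) = -26680 - 1*24636 = -26680 - 24636 = -51316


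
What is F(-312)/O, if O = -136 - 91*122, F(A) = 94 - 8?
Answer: -43/5619 ≈ -0.0076526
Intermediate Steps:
F(A) = 86
O = -11238 (O = -136 - 11102 = -11238)
F(-312)/O = 86/(-11238) = 86*(-1/11238) = -43/5619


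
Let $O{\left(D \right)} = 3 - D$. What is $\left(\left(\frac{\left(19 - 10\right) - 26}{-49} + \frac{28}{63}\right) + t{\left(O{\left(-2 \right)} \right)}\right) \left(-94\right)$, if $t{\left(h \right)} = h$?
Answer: $- \frac{240076}{441} \approx -544.39$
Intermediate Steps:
$\left(\left(\frac{\left(19 - 10\right) - 26}{-49} + \frac{28}{63}\right) + t{\left(O{\left(-2 \right)} \right)}\right) \left(-94\right) = \left(\left(\frac{\left(19 - 10\right) - 26}{-49} + \frac{28}{63}\right) + \left(3 - -2\right)\right) \left(-94\right) = \left(\left(\left(9 - 26\right) \left(- \frac{1}{49}\right) + 28 \cdot \frac{1}{63}\right) + \left(3 + 2\right)\right) \left(-94\right) = \left(\left(\left(-17\right) \left(- \frac{1}{49}\right) + \frac{4}{9}\right) + 5\right) \left(-94\right) = \left(\left(\frac{17}{49} + \frac{4}{9}\right) + 5\right) \left(-94\right) = \left(\frac{349}{441} + 5\right) \left(-94\right) = \frac{2554}{441} \left(-94\right) = - \frac{240076}{441}$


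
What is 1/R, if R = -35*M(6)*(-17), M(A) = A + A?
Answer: 1/7140 ≈ 0.00014006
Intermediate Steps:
M(A) = 2*A
R = 7140 (R = -70*6*(-17) = -35*12*(-17) = -420*(-17) = 7140)
1/R = 1/7140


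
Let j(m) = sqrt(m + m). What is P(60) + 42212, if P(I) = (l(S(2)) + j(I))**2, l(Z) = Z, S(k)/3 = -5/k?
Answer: 169553/4 - 30*sqrt(30) ≈ 42224.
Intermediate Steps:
S(k) = -15/k (S(k) = 3*(-5/k) = -15/k)
j(m) = sqrt(2)*sqrt(m) (j(m) = sqrt(2*m) = sqrt(2)*sqrt(m))
P(I) = (-15/2 + sqrt(2)*sqrt(I))**2
P(60) + 42212 = (-15 + 2*sqrt(2)*sqrt(60))**2/4 + 42212 = (-15 + 2*sqrt(2)*(2*sqrt(15)))**2/4 + 42212 = (-15 + 4*sqrt(30))**2/4 + 42212 = 42212 + (-15 + 4*sqrt(30))**2/4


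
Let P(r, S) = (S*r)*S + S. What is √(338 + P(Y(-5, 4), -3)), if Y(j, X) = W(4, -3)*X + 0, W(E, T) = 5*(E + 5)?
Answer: √1955 ≈ 44.215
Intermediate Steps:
W(E, T) = 25 + 5*E (W(E, T) = 5*(5 + E) = 25 + 5*E)
Y(j, X) = 45*X (Y(j, X) = (25 + 5*4)*X + 0 = (25 + 20)*X + 0 = 45*X + 0 = 45*X)
P(r, S) = S + r*S² (P(r, S) = r*S² + S = S + r*S²)
√(338 + P(Y(-5, 4), -3)) = √(338 - 3*(1 - 135*4)) = √(338 - 3*(1 - 3*180)) = √(338 - 3*(1 - 540)) = √(338 - 3*(-539)) = √(338 + 1617) = √1955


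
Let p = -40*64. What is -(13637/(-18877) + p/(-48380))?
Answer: 30571647/45663463 ≈ 0.66950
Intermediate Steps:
p = -2560
-(13637/(-18877) + p/(-48380)) = -(13637/(-18877) - 2560/(-48380)) = -(13637*(-1/18877) - 2560*(-1/48380)) = -(-13637/18877 + 128/2419) = -1*(-30571647/45663463) = 30571647/45663463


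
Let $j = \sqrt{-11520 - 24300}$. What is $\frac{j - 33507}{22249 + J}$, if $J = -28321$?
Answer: $\frac{11169}{2024} - \frac{i \sqrt{995}}{1012} \approx 5.5183 - 0.03117 i$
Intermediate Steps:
$j = 6 i \sqrt{995}$ ($j = \sqrt{-35820} = 6 i \sqrt{995} \approx 189.26 i$)
$\frac{j - 33507}{22249 + J} = \frac{6 i \sqrt{995} - 33507}{22249 - 28321} = \frac{-33507 + 6 i \sqrt{995}}{-6072} = \left(-33507 + 6 i \sqrt{995}\right) \left(- \frac{1}{6072}\right) = \frac{11169}{2024} - \frac{i \sqrt{995}}{1012}$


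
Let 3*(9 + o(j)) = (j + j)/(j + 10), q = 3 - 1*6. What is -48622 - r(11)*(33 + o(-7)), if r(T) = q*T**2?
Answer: -121424/3 ≈ -40475.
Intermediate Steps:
q = -3 (q = 3 - 6 = -3)
o(j) = -9 + 2*j/(3*(10 + j)) (o(j) = -9 + ((j + j)/(j + 10))/3 = -9 + ((2*j)/(10 + j))/3 = -9 + (2*j/(10 + j))/3 = -9 + 2*j/(3*(10 + j)))
r(T) = -3*T**2
-48622 - r(11)*(33 + o(-7)) = -48622 - (-3*11**2)*(33 + 5*(-54 - 5*(-7))/(3*(10 - 7))) = -48622 - (-3*121)*(33 + (5/3)*(-54 + 35)/3) = -48622 - (-363)*(33 + (5/3)*(1/3)*(-19)) = -48622 - (-363)*(33 - 95/9) = -48622 - (-363)*202/9 = -48622 - 1*(-24442/3) = -48622 + 24442/3 = -121424/3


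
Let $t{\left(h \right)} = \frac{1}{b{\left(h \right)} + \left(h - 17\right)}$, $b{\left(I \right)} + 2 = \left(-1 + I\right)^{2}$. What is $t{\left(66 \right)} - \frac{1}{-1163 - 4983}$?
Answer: $\frac{5209}{13127856} \approx 0.00039679$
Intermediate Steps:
$b{\left(I \right)} = -2 + \left(-1 + I\right)^{2}$
$t{\left(h \right)} = \frac{1}{-19 + h + \left(-1 + h\right)^{2}}$ ($t{\left(h \right)} = \frac{1}{\left(-2 + \left(-1 + h\right)^{2}\right) + \left(h - 17\right)} = \frac{1}{\left(-2 + \left(-1 + h\right)^{2}\right) + \left(-17 + h\right)} = \frac{1}{-19 + h + \left(-1 + h\right)^{2}}$)
$t{\left(66 \right)} - \frac{1}{-1163 - 4983} = \frac{1}{-18 + 66^{2} - 66} - \frac{1}{-1163 - 4983} = \frac{1}{-18 + 4356 - 66} - \frac{1}{-6146} = \frac{1}{4272} - - \frac{1}{6146} = \frac{1}{4272} + \frac{1}{6146} = \frac{5209}{13127856}$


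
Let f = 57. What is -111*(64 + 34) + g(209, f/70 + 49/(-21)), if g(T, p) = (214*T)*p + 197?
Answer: -8255302/105 ≈ -78622.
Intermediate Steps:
g(T, p) = 197 + 214*T*p (g(T, p) = 214*T*p + 197 = 197 + 214*T*p)
-111*(64 + 34) + g(209, f/70 + 49/(-21)) = -111*(64 + 34) + (197 + 214*209*(57/70 + 49/(-21))) = -111*98 + (197 + 214*209*(57*(1/70) + 49*(-1/21))) = -10878 + (197 + 214*209*(57/70 - 7/3)) = -10878 + (197 + 214*209*(-319/210)) = -10878 + (197 - 7133797/105) = -10878 - 7113112/105 = -8255302/105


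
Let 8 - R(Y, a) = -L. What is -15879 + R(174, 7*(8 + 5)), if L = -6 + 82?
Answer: -15795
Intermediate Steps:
L = 76
R(Y, a) = 84 (R(Y, a) = 8 - (-1)*76 = 8 - 1*(-76) = 8 + 76 = 84)
-15879 + R(174, 7*(8 + 5)) = -15879 + 84 = -15795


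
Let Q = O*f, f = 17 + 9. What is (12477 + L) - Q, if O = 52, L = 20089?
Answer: 31214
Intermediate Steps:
f = 26
Q = 1352 (Q = 52*26 = 1352)
(12477 + L) - Q = (12477 + 20089) - 1*1352 = 32566 - 1352 = 31214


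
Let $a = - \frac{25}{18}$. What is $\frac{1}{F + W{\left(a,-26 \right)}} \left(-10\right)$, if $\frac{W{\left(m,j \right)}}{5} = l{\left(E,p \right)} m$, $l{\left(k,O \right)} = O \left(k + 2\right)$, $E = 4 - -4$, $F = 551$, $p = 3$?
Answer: $- \frac{15}{514} \approx -0.029183$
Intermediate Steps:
$E = 8$ ($E = 4 + 4 = 8$)
$a = - \frac{25}{18}$ ($a = \left(-25\right) \frac{1}{18} = - \frac{25}{18} \approx -1.3889$)
$l{\left(k,O \right)} = O \left(2 + k\right)$
$W{\left(m,j \right)} = 150 m$ ($W{\left(m,j \right)} = 5 \cdot 3 \left(2 + 8\right) m = 5 \cdot 3 \cdot 10 m = 5 \cdot 30 m = 150 m$)
$\frac{1}{F + W{\left(a,-26 \right)}} \left(-10\right) = \frac{1}{551 + 150 \left(- \frac{25}{18}\right)} \left(-10\right) = \frac{1}{551 - \frac{625}{3}} \left(-10\right) = \frac{1}{\frac{1028}{3}} \left(-10\right) = \frac{3}{1028} \left(-10\right) = - \frac{15}{514}$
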